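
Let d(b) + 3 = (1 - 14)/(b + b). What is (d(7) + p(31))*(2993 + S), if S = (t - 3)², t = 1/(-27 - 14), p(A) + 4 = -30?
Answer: -2679749379/23534 ≈ -1.1387e+5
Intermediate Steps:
d(b) = -3 - 13/(2*b) (d(b) = -3 + (1 - 14)/(b + b) = -3 - 13*1/(2*b) = -3 - 13/(2*b))
p(A) = -34 (p(A) = -4 - 30 = -34)
t = -1/41 (t = 1/(-41) = -1/41 ≈ -0.024390)
S = 15376/1681 (S = (-1/41 - 3)² = (-124/41)² = 15376/1681 ≈ 9.1469)
(d(7) + p(31))*(2993 + S) = ((-3 - 13/2/7) - 34)*(2993 + 15376/1681) = ((-3 - 13/2*⅐) - 34)*(5046609/1681) = ((-3 - 13/14) - 34)*(5046609/1681) = (-55/14 - 34)*(5046609/1681) = -531/14*5046609/1681 = -2679749379/23534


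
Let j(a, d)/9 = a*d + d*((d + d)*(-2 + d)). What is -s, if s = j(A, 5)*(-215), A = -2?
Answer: 270900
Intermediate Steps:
j(a, d) = 9*a*d + 18*d²*(-2 + d) (j(a, d) = 9*(a*d + d*((d + d)*(-2 + d))) = 9*(a*d + d*((2*d)*(-2 + d))) = 9*(a*d + d*(2*d*(-2 + d))) = 9*(a*d + 2*d²*(-2 + d)) = 9*a*d + 18*d²*(-2 + d))
s = -270900 (s = (9*5*(-2 - 4*5 + 2*5²))*(-215) = (9*5*(-2 - 20 + 2*25))*(-215) = (9*5*(-2 - 20 + 50))*(-215) = (9*5*28)*(-215) = 1260*(-215) = -270900)
-s = -1*(-270900) = 270900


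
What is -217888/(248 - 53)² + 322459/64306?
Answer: -1750002253/2445235650 ≈ -0.71568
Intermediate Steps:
-217888/(248 - 53)² + 322459/64306 = -217888/(195²) + 322459*(1/64306) = -217888/38025 + 322459/64306 = -1750002253/2445235650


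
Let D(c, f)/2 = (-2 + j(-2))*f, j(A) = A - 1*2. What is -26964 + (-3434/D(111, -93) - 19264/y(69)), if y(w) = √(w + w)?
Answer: -15047629/558 - 9632*√138/69 ≈ -28607.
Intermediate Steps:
j(A) = -2 + A (j(A) = A - 2 = -2 + A)
y(w) = √2*√w (y(w) = √(2*w) = √2*√w)
D(c, f) = -12*f (D(c, f) = 2*((-2 + (-2 - 2))*f) = 2*((-2 - 4)*f) = 2*(-6*f) = -12*f)
-26964 + (-3434/D(111, -93) - 19264/y(69)) = -26964 + (-3434/((-12*(-93))) - 19264*√138/138) = -26964 + (-3434/1116 - 19264*√138/138) = -26964 + (-3434*1/1116 - 9632*√138/69) = -26964 + (-1717/558 - 9632*√138/69) = -15047629/558 - 9632*√138/69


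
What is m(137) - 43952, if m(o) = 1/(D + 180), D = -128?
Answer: -2285503/52 ≈ -43952.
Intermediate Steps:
m(o) = 1/52 (m(o) = 1/(-128 + 180) = 1/52)
m(137) - 43952 = 1/52 - 43952 = -2285503/52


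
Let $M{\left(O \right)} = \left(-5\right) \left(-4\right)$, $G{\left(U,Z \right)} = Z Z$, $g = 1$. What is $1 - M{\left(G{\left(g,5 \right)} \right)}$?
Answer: $-19$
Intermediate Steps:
$G{\left(U,Z \right)} = Z^{2}$
$M{\left(O \right)} = 20$
$1 - M{\left(G{\left(g,5 \right)} \right)} = 1 - 20 = -19$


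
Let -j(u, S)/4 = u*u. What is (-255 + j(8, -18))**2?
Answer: 261121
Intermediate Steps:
j(u, S) = -4*u**2 (j(u, S) = -4*u*u = -4*u**2)
(-255 + j(8, -18))**2 = (-255 - 4*8**2)**2 = (-255 - 4*64)**2 = (-255 - 256)**2 = (-511)**2 = 261121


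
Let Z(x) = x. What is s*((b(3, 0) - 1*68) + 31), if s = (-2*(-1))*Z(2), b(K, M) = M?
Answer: -148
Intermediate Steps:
s = 4 (s = -2*(-1)*2 = 2*2 = 4)
s*((b(3, 0) - 1*68) + 31) = 4*((0 - 1*68) + 31) = 4*((0 - 68) + 31) = 4*(-68 + 31) = 4*(-37) = -148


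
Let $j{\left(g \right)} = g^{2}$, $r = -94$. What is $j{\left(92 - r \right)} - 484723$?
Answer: $-450127$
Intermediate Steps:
$j{\left(92 - r \right)} - 484723 = \left(92 - -94\right)^{2} - 484723 = \left(92 + 94\right)^{2} - 484723 = 186^{2} - 484723 = 34596 - 484723 = -450127$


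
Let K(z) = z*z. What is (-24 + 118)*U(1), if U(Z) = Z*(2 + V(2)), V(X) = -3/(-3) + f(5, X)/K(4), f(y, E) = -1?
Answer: 2209/8 ≈ 276.13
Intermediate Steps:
K(z) = z²
V(X) = 15/16 (V(X) = -3/(-3) - 1/(4²) = -3*(-⅓) - 1/16 = 1 - 1*1/16 = 1 - 1/16 = 15/16)
U(Z) = 47*Z/16 (U(Z) = Z*(2 + 15/16) = Z*(47/16) = 47*Z/16)
(-24 + 118)*U(1) = (-24 + 118)*((47/16)*1) = 94*(47/16) = 2209/8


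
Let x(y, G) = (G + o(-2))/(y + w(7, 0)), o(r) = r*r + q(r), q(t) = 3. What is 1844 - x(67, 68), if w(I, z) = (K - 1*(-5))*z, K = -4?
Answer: 123473/67 ≈ 1842.9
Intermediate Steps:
w(I, z) = z (w(I, z) = (-4 - 1*(-5))*z = (-4 + 5)*z = 1*z = z)
o(r) = 3 + r² (o(r) = r*r + 3 = r² + 3 = 3 + r²)
x(y, G) = (7 + G)/y (x(y, G) = (G + (3 + (-2)²))/(y + 0) = (G + (3 + 4))/y = (G + 7)/y = (7 + G)/y)
1844 - x(67, 68) = 1844 - (7 + 68)/67 = 1844 - 75/67 = 123473/67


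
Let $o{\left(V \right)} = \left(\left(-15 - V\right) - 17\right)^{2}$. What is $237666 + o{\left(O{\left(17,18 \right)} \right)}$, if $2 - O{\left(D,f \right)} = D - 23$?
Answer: $239266$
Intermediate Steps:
$O{\left(D,f \right)} = 25 - D$ ($O{\left(D,f \right)} = 2 - \left(D - 23\right) = 2 - \left(-23 + D\right) = 25 - D$)
$o{\left(V \right)} = \left(-32 - V\right)^{2}$
$237666 + o{\left(O{\left(17,18 \right)} \right)} = 237666 + \left(32 + \left(25 - 17\right)\right)^{2} = 237666 + \left(32 + 8\right)^{2} = 237666 + 40^{2} = 237666 + 1600 = 239266$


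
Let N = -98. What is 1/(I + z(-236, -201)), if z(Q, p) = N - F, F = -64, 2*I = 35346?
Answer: 1/17639 ≈ 5.6693e-5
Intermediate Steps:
I = 17673 (I = (1/2)*35346 = 17673)
z(Q, p) = -34 (z(Q, p) = -98 - 1*(-64) = -98 + 64 = -34)
1/(I + z(-236, -201)) = 1/(17673 - 34) = 1/17639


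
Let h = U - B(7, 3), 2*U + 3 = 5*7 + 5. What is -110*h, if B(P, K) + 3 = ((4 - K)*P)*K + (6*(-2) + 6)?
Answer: -715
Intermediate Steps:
B(P, K) = -9 + K*P*(4 - K) (B(P, K) = -3 + (((4 - K)*P)*K + (6*(-2) + 6)) = -3 + ((P*(4 - K))*K + (-12 + 6)) = -3 + (K*P*(4 - K) - 6) = -3 + (-6 + K*P*(4 - K)) = -9 + K*P*(4 - K))
U = 37/2 (U = -3/2 + (5*7 + 5)/2 = -3/2 + (35 + 5)/2 = -3/2 + (½)*40 = -3/2 + 20 = 37/2 ≈ 18.500)
h = 13/2 (h = 37/2 - (-9 - 1*7*3² + 4*3*7) = 37/2 - (-9 - 1*7*9 + 84) = 37/2 - (-9 - 63 + 84) = 37/2 - 1*12 = 37/2 - 12 = 13/2 ≈ 6.5000)
-110*h = -110*13/2 = -715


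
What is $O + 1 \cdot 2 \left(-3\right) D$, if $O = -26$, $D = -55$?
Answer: $304$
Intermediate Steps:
$O + 1 \cdot 2 \left(-3\right) D = -26 + 1 \cdot 2 \left(-3\right) \left(-55\right) = -26 + 2 \left(-3\right) \left(-55\right) = -26 - -330 = -26 + 330 = 304$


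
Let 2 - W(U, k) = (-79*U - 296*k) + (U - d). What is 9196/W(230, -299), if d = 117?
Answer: -9196/70445 ≈ -0.13054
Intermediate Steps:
W(U, k) = 119 + 78*U + 296*k (W(U, k) = 2 - ((-79*U - 296*k) + (U - 1*117)) = 2 - ((-296*k - 79*U) + (U - 117)) = 2 - ((-296*k - 79*U) + (-117 + U)) = 2 - (-117 - 296*k - 78*U) = 2 + (117 + 78*U + 296*k) = 119 + 78*U + 296*k)
9196/W(230, -299) = 9196/(119 + 78*230 + 296*(-299)) = 9196/(119 + 17940 - 88504) = 9196/(-70445) = 9196*(-1/70445) = -9196/70445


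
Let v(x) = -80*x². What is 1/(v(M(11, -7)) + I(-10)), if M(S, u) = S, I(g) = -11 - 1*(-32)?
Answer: -1/9659 ≈ -0.00010353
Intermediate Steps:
I(g) = 21 (I(g) = -11 + 32 = 21)
1/(v(M(11, -7)) + I(-10)) = 1/(-80*11² + 21) = 1/(-80*121 + 21) = 1/(-9680 + 21) = 1/(-9659) = -1/9659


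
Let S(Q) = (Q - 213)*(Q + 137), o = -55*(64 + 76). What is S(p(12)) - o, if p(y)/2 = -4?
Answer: -20809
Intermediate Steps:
o = -7700 (o = -55*140 = -7700)
p(y) = -8 (p(y) = 2*(-4) = -8)
S(Q) = (-213 + Q)*(137 + Q)
S(p(12)) - o = (-29181 + (-8)² - 76*(-8)) - 1*(-7700) = (-29181 + 64 + 608) + 7700 = -28509 + 7700 = -20809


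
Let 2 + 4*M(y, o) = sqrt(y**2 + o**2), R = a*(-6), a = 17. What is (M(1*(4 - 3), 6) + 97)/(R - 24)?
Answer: -193/252 - sqrt(37)/504 ≈ -0.77794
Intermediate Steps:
R = -102 (R = 17*(-6) = -102)
M(y, o) = -1/2 + sqrt(o**2 + y**2)/4 (M(y, o) = -1/2 + sqrt(y**2 + o**2)/4 = -1/2 + sqrt(o**2 + y**2)/4)
(M(1*(4 - 3), 6) + 97)/(R - 24) = ((-1/2 + sqrt(6**2 + (1*(4 - 3))**2)/4) + 97)/(-102 - 24) = ((-1/2 + sqrt(36 + (1*1)**2)/4) + 97)/(-126) = -((-1/2 + sqrt(36 + 1**2)/4) + 97)/126 = -((-1/2 + sqrt(36 + 1)/4) + 97)/126 = -((-1/2 + sqrt(37)/4) + 97)/126 = -(193/2 + sqrt(37)/4)/126 = -193/252 - sqrt(37)/504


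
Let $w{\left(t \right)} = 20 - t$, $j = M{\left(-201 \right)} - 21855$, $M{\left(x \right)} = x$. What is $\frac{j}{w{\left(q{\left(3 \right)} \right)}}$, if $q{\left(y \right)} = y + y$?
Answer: $- \frac{11028}{7} \approx -1575.4$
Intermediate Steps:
$j = -22056$ ($j = -201 - 21855 = -22056$)
$q{\left(y \right)} = 2 y$
$\frac{j}{w{\left(q{\left(3 \right)} \right)}} = - \frac{22056}{20 - 2 \cdot 3} = - \frac{22056}{20 - 6} = - \frac{22056}{14} = \left(-22056\right) \frac{1}{14} = - \frac{11028}{7}$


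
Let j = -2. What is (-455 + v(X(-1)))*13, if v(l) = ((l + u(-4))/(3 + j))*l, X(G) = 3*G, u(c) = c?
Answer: -5642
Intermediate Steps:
v(l) = l*(-4 + l) (v(l) = ((l - 4)/(3 - 2))*l = ((-4 + l)/1)*l = ((-4 + l)*1)*l = (-4 + l)*l = l*(-4 + l))
(-455 + v(X(-1)))*13 = (-455 + (3*(-1))*(-4 + 3*(-1)))*13 = (-455 - 3*(-4 - 3))*13 = (-455 - 3*(-7))*13 = (-455 + 21)*13 = -434*13 = -5642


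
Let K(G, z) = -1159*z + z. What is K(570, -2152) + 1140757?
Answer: 3632773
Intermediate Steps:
K(G, z) = -1158*z
K(570, -2152) + 1140757 = -1158*(-2152) + 1140757 = 2492016 + 1140757 = 3632773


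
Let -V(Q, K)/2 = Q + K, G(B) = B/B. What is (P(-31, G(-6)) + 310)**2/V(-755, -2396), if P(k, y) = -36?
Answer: 274/23 ≈ 11.913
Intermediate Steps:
G(B) = 1
V(Q, K) = -2*K - 2*Q (V(Q, K) = -2*(Q + K) = -2*(K + Q) = -2*K - 2*Q)
(P(-31, G(-6)) + 310)**2/V(-755, -2396) = (-36 + 310)**2/(-2*(-2396) - 2*(-755)) = 274**2/(4792 + 1510) = 75076/6302 = 75076*(1/6302) = 274/23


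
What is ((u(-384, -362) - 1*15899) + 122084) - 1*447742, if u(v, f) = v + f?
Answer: -342303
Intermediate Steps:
u(v, f) = f + v
((u(-384, -362) - 1*15899) + 122084) - 1*447742 = (((-362 - 384) - 1*15899) + 122084) - 1*447742 = ((-746 - 15899) + 122084) - 447742 = (-16645 + 122084) - 447742 = 105439 - 447742 = -342303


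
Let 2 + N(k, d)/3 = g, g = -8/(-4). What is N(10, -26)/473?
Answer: 0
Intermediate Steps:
g = 2 (g = -8*(-1)/4 = -2*(-1) = 2)
N(k, d) = 0 (N(k, d) = -6 + 3*2 = -6 + 6 = 0)
N(10, -26)/473 = 0/473 = 0*(1/473) = 0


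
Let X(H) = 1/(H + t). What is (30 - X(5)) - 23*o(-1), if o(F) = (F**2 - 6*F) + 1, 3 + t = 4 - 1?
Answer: -771/5 ≈ -154.20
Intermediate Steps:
t = 0 (t = -3 + (4 - 1) = -3 + 3 = 0)
X(H) = 1/H (X(H) = 1/(H + 0) = 1/H)
o(F) = 1 + F**2 - 6*F
(30 - X(5)) - 23*o(-1) = (30 - 1/5) - 23*(1 + (-1)**2 - 6*(-1)) = (30 - 1*1/5) - 23*(1 + 1 + 6) = (30 - 1/5) - 23*8 = 149/5 - 184 = -771/5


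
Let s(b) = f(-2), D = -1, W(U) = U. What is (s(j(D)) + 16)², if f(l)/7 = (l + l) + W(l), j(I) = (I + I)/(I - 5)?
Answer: 676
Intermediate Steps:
j(I) = 2*I/(-5 + I) (j(I) = (2*I)/(-5 + I) = 2*I/(-5 + I))
f(l) = 21*l (f(l) = 7*((l + l) + l) = 7*(2*l + l) = 7*(3*l) = 21*l)
s(b) = -42 (s(b) = 21*(-2) = -42)
(s(j(D)) + 16)² = (-42 + 16)² = (-26)² = 676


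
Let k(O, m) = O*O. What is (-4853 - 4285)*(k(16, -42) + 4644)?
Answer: -44776200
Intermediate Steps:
k(O, m) = O²
(-4853 - 4285)*(k(16, -42) + 4644) = (-4853 - 4285)*(16² + 4644) = -9138*(256 + 4644) = -9138*4900 = -44776200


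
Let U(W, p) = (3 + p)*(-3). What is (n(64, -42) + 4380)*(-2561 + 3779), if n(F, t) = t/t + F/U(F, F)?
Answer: 357489902/67 ≈ 5.3357e+6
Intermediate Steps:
U(W, p) = -9 - 3*p
n(F, t) = 1 + F/(-9 - 3*F) (n(F, t) = t/t + F/(-9 - 3*F) = 1 + F/(-9 - 3*F))
(n(64, -42) + 4380)*(-2561 + 3779) = ((9 + 2*64)/(3*(3 + 64)) + 4380)*(-2561 + 3779) = ((1/3)*(9 + 128)/67 + 4380)*1218 = ((1/3)*(1/67)*137 + 4380)*1218 = (137/201 + 4380)*1218 = (880517/201)*1218 = 357489902/67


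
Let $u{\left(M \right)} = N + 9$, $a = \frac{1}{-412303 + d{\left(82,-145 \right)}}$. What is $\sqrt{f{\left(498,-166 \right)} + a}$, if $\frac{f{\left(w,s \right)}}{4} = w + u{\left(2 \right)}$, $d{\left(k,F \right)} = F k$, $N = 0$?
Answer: $\frac{\sqrt{7447300279771}}{60599} \approx 45.033$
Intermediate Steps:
$a = - \frac{1}{424193}$ ($a = \frac{1}{-412303 - 11890} = \frac{1}{-424193} = - \frac{1}{424193} \approx -2.3574 \cdot 10^{-6}$)
$u{\left(M \right)} = 9$ ($u{\left(M \right)} = 0 + 9 = 9$)
$f{\left(w,s \right)} = 36 + 4 w$ ($f{\left(w,s \right)} = 4 \left(w + 9\right) = 4 \left(9 + w\right) = 36 + 4 w$)
$\sqrt{f{\left(498,-166 \right)} + a} = \sqrt{\left(36 + 4 \cdot 498\right) - \frac{1}{424193}} = \sqrt{\left(36 + 1992\right) - \frac{1}{424193}} = \sqrt{2028 - \frac{1}{424193}} = \sqrt{\frac{860263403}{424193}} = \frac{\sqrt{7447300279771}}{60599}$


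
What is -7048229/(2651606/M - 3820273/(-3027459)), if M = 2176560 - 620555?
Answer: -33202383733214316555/13971992338519 ≈ -2.3764e+6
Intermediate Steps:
M = 1556005
-7048229/(2651606/M - 3820273/(-3027459)) = -7048229/(2651606/1556005 - 3820273/(-3027459)) = -7048229/(2651606*(1/1556005) - 3820273*(-1/3027459)) = -7048229/(2651606/1556005 + 3820273/3027459) = -7048229/13971992338519/4710741341295 = -7048229*4710741341295/13971992338519 = -33202383733214316555/13971992338519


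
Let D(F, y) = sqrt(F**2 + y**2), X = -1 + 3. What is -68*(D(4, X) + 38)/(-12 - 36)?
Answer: 323/6 + 17*sqrt(5)/6 ≈ 60.169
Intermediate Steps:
X = 2
-68*(D(4, X) + 38)/(-12 - 36) = -68*(sqrt(4**2 + 2**2) + 38)/(-12 - 36) = -68*(sqrt(16 + 4) + 38)/(-48) = -68*(sqrt(20) + 38)*(-1)/48 = -68*(2*sqrt(5) + 38)*(-1)/48 = -68*(38 + 2*sqrt(5))*(-1)/48 = -68*(-19/24 - sqrt(5)/24) = 323/6 + 17*sqrt(5)/6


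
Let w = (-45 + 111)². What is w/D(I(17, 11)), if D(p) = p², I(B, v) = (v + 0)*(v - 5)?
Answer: 1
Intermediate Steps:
I(B, v) = v*(-5 + v)
w = 4356 (w = 66² = 4356)
w/D(I(17, 11)) = 4356/((11*(-5 + 11))²) = 4356/((11*6)²) = 4356/(66²) = 4356/4356 = 4356*(1/4356) = 1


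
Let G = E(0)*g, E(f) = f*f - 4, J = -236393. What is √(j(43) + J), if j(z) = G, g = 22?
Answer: I*√236481 ≈ 486.29*I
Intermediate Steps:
E(f) = -4 + f² (E(f) = f² - 4 = -4 + f²)
G = -88 (G = (-4 + 0²)*22 = (-4 + 0)*22 = -4*22 = -88)
j(z) = -88
√(j(43) + J) = √(-88 - 236393) = √(-236481) = I*√236481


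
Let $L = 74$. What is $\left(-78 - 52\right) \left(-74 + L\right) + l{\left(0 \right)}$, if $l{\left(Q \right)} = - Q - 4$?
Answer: $-4$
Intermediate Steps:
$l{\left(Q \right)} = -4 - Q$
$\left(-78 - 52\right) \left(-74 + L\right) + l{\left(0 \right)} = \left(-78 - 52\right) \left(-74 + 74\right) - 4 = \left(-130\right) 0 + \left(-4 + 0\right) = 0 - 4 = -4$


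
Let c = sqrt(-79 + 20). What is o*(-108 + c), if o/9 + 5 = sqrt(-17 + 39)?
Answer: 9*(5 - sqrt(22))*(108 - I*sqrt(59)) ≈ 300.92 - 21.402*I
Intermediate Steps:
c = I*sqrt(59) (c = sqrt(-59) = I*sqrt(59) ≈ 7.6811*I)
o = -45 + 9*sqrt(22) (o = -45 + 9*sqrt(-17 + 39) = -45 + 9*sqrt(22) ≈ -2.7863)
o*(-108 + c) = (-45 + 9*sqrt(22))*(-108 + I*sqrt(59)) = (-108 + I*sqrt(59))*(-45 + 9*sqrt(22))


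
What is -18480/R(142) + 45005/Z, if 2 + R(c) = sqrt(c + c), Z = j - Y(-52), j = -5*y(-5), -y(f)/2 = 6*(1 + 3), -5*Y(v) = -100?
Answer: 3193/44 - 132*sqrt(71) ≈ -1039.7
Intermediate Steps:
Y(v) = 20 (Y(v) = -1/5*(-100) = 20)
y(f) = -48 (y(f) = -12*(1 + 3) = -12*4 = -2*24 = -48)
j = 240 (j = -5*(-48) = 240)
Z = 220 (Z = 240 - 1*20 = 240 - 20 = 220)
R(c) = -2 + sqrt(2)*sqrt(c) (R(c) = -2 + sqrt(c + c) = -2 + sqrt(2*c) = -2 + sqrt(2)*sqrt(c))
-18480/R(142) + 45005/Z = -18480/(-2 + sqrt(2)*sqrt(142)) + 45005/220 = -18480/(-2 + 2*sqrt(71)) + 45005*(1/220) = -18480/(-2 + 2*sqrt(71)) + 9001/44 = 9001/44 - 18480/(-2 + 2*sqrt(71))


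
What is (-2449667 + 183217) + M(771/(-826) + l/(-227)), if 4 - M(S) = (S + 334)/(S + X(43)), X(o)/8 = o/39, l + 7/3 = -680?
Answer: -180537825129181/79655711 ≈ -2.2665e+6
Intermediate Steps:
l = -2047/3 (l = -7/3 - 680 = -2047/3 ≈ -682.33)
X(o) = 8*o/39 (X(o) = 8*(o/39) = 8*o/39)
M(S) = 4 - (334 + S)/(344/39 + S) (M(S) = 4 - (S + 334)/(S + (8/39)*43) = 4 - (334 + S)/(S + 344/39) = 4 - (334 + S)/(344/39 + S))
(-2449667 + 183217) + M(771/(-826) + l/(-227)) = (-2449667 + 183217) + (-11650 + 117*(771/(-826) - 2047/3/(-227)))/(344 + 39*(771/(-826) - 2047/3/(-227))) = -2266450 + (-11650 + 117*(771*(-1/826) - 2047/3*(-1/227)))/(344 + 39*(771*(-1/826) - 2047/3*(-1/227))) = -2266450 + (-11650 + 117*(-771/826 + 2047/681))/(344 + 39*(-771/826 + 2047/681)) = -2266450 + (-11650 + 117*(1165771/562506))/(344 + 39*(1165771/562506)) = -2266450 + (-11650 + 45465069/187502)/(344 + 15155023/187502) = -2266450 - 2138933231/187502/(79655711/187502) = -2266450 + (187502/79655711)*(-2138933231/187502) = -2266450 - 2138933231/79655711 = -180537825129181/79655711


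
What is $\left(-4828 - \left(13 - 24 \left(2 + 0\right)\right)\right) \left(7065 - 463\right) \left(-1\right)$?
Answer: $31643386$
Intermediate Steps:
$\left(-4828 - \left(13 - 24 \left(2 + 0\right)\right)\right) \left(7065 - 463\right) \left(-1\right) = \left(-4828 + \left(-13 + 24 \cdot 2\right)\right) 6602 \left(-1\right) = \left(-4828 + \left(-13 + 48\right)\right) 6602 \left(-1\right) = \left(-4828 + 35\right) 6602 \left(-1\right) = \left(-4793\right) 6602 \left(-1\right) = \left(-31643386\right) \left(-1\right) = 31643386$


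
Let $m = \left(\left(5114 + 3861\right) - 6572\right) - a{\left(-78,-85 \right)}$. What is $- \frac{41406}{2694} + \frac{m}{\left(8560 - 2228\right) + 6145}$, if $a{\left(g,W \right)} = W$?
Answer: $- \frac{84986665}{5602173} \approx -15.17$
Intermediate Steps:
$m = 2488$ ($m = \left(\left(5114 + 3861\right) - 6572\right) - -85 = \left(8975 - 6572\right) + 85 = 2403 + 85 = 2488$)
$- \frac{41406}{2694} + \frac{m}{\left(8560 - 2228\right) + 6145} = - \frac{41406}{2694} + \frac{2488}{\left(8560 - 2228\right) + 6145} = \left(-41406\right) \frac{1}{2694} + \frac{2488}{6332 + 6145} = - \frac{6901}{449} + \frac{2488}{12477} = - \frac{84986665}{5602173}$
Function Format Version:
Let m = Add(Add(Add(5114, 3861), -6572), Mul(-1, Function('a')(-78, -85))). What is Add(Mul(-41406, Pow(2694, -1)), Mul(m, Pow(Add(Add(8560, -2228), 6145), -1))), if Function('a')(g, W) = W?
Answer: Rational(-84986665, 5602173) ≈ -15.170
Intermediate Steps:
m = 2488 (m = Add(Add(Add(5114, 3861), -6572), Mul(-1, -85)) = Add(Add(8975, -6572), 85) = Add(2403, 85) = 2488)
Add(Mul(-41406, Pow(2694, -1)), Mul(m, Pow(Add(Add(8560, -2228), 6145), -1))) = Add(Mul(-41406, Pow(2694, -1)), Mul(2488, Pow(Add(Add(8560, -2228), 6145), -1))) = Add(Mul(-41406, Rational(1, 2694)), Mul(2488, Pow(Add(6332, 6145), -1))) = Add(Rational(-6901, 449), Mul(2488, Pow(12477, -1))) = Add(Rational(-6901, 449), Mul(2488, Rational(1, 12477))) = Add(Rational(-6901, 449), Rational(2488, 12477)) = Rational(-84986665, 5602173)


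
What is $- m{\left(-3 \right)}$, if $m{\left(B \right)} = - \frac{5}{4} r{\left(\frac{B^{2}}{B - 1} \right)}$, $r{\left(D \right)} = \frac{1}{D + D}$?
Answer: $- \frac{5}{18} \approx -0.27778$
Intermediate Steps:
$r{\left(D \right)} = \frac{1}{2 D}$
$m{\left(B \right)} = - \frac{5 \left(-1 + B\right)}{8 B^{2}}$ ($m{\left(B \right)} = - \frac{5}{4} \frac{1}{2 \frac{B^{2}}{B - 1}} = \left(-5\right) \frac{1}{4} \frac{1}{2 \frac{B^{2}}{-1 + B}} = - \frac{5 \frac{1}{2 \frac{B^{2}}{-1 + B}}}{4} = - \frac{5 \frac{\frac{1}{B^{2}} \left(-1 + B\right)}{2}}{4} = - \frac{5 \frac{-1 + B}{2 B^{2}}}{4} = - \frac{5 \left(-1 + B\right)}{8 B^{2}}$)
$- m{\left(-3 \right)} = - \frac{5 \left(1 - -3\right)}{8 \cdot 9} = - \frac{5 \left(1 + 3\right)}{8 \cdot 9} = - \frac{5 \cdot 4}{8 \cdot 9} = \left(-1\right) \frac{5}{18} = - \frac{5}{18}$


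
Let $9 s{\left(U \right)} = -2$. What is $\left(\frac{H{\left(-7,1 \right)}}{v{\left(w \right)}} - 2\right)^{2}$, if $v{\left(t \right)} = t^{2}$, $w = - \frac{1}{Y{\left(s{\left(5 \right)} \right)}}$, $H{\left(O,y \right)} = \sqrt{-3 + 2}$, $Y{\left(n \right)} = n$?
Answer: $\frac{26228}{6561} - \frac{16 i}{81} \approx 3.9976 - 0.19753 i$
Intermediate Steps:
$s{\left(U \right)} = - \frac{2}{9}$ ($s{\left(U \right)} = \frac{1}{9} \left(-2\right) = - \frac{2}{9}$)
$H{\left(O,y \right)} = i$ ($H{\left(O,y \right)} = \sqrt{-1} = i$)
$w = \frac{9}{2}$ ($w = - \frac{1}{- \frac{2}{9}} = \left(-1\right) \left(- \frac{9}{2}\right) = \frac{9}{2} \approx 4.5$)
$\left(\frac{H{\left(-7,1 \right)}}{v{\left(w \right)}} - 2\right)^{2} = \left(\frac{i}{\left(\frac{9}{2}\right)^{2}} - 2\right)^{2} = \left(\frac{i}{\frac{81}{4}} - 2\right)^{2} = \left(i \frac{4}{81} - 2\right)^{2} = \left(\frac{4 i}{81} - 2\right)^{2} = \left(-2 + \frac{4 i}{81}\right)^{2}$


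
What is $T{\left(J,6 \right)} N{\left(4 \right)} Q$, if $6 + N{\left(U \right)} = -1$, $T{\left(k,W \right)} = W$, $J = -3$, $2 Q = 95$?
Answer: $-1995$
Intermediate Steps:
$Q = \frac{95}{2}$ ($Q = \frac{1}{2} \cdot 95 = \frac{95}{2} \approx 47.5$)
$N{\left(U \right)} = -7$ ($N{\left(U \right)} = -6 - 1 = -7$)
$T{\left(J,6 \right)} N{\left(4 \right)} Q = 6 \left(-7\right) \frac{95}{2} = \left(-42\right) \frac{95}{2} = -1995$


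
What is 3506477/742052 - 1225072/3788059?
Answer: 426678435531/96928853692 ≈ 4.4020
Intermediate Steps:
3506477/742052 - 1225072/3788059 = 3506477*(1/742052) - 1225072*1/3788059 = 120913/25588 - 1225072/3788059 = 426678435531/96928853692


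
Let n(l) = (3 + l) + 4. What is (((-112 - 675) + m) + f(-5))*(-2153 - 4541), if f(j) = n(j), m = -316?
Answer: 7370094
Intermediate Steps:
n(l) = 7 + l
f(j) = 7 + j
(((-112 - 675) + m) + f(-5))*(-2153 - 4541) = (((-112 - 675) - 316) + (7 - 5))*(-2153 - 4541) = ((-787 - 316) + 2)*(-6694) = (-1103 + 2)*(-6694) = -1101*(-6694) = 7370094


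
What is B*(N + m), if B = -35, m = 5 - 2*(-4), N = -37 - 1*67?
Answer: 3185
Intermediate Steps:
N = -104 (N = -37 - 67 = -104)
m = 13 (m = 5 + 8 = 13)
B*(N + m) = -35*(-104 + 13) = -35*(-91) = 3185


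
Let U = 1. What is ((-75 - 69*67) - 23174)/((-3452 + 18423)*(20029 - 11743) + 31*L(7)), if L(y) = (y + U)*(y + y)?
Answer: -13936/62026589 ≈ -0.00022468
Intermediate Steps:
L(y) = 2*y*(1 + y) (L(y) = (y + 1)*(y + y) = (1 + y)*(2*y) = 2*y*(1 + y))
((-75 - 69*67) - 23174)/((-3452 + 18423)*(20029 - 11743) + 31*L(7)) = ((-75 - 69*67) - 23174)/((-3452 + 18423)*(20029 - 11743) + 31*(2*7*(1 + 7))) = ((-75 - 4623) - 23174)/(14971*8286 + 31*(2*7*8)) = (-4698 - 23174)/(124049706 + 31*112) = -27872/(124049706 + 3472) = -27872/124053178 = -27872*1/124053178 = -13936/62026589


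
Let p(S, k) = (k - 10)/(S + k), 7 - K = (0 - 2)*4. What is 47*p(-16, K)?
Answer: -235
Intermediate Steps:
K = 15 (K = 7 - (0 - 2)*4 = 7 - (-2)*4 = 7 - 1*(-8) = 7 + 8 = 15)
p(S, k) = (-10 + k)/(S + k)
47*p(-16, K) = 47*((-10 + 15)/(-16 + 15)) = 47*(5/(-1)) = 47*(-1*5) = 47*(-5) = -235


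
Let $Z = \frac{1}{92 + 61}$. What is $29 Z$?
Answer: $\frac{29}{153} \approx 0.18954$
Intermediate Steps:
$Z = \frac{1}{153} \approx 0.0065359$
$29 Z = 29 \cdot \frac{1}{153} = \frac{29}{153}$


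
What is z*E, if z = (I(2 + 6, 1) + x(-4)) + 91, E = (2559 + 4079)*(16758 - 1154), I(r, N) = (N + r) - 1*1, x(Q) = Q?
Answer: 9840038440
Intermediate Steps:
I(r, N) = -1 + N + r (I(r, N) = (N + r) - 1 = -1 + N + r)
E = 103579352 (E = 6638*15604 = 103579352)
z = 95 (z = ((-1 + 1 + (2 + 6)) - 4) + 91 = ((-1 + 1 + 8) - 4) + 91 = (8 - 4) + 91 = 4 + 91 = 95)
z*E = 95*103579352 = 9840038440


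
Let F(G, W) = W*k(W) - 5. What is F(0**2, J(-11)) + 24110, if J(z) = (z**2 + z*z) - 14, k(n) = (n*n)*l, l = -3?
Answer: -35532951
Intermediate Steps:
k(n) = -3*n**2 (k(n) = (n*n)*(-3) = n**2*(-3) = -3*n**2)
J(z) = -14 + 2*z**2 (J(z) = (z**2 + z**2) - 14 = 2*z**2 - 14 = -14 + 2*z**2)
F(G, W) = -5 - 3*W**3 (F(G, W) = W*(-3*W**2) - 5 = -3*W**3 - 5 = -5 - 3*W**3)
F(0**2, J(-11)) + 24110 = (-5 - 3*(-14 + 2*(-11)**2)**3) + 24110 = (-5 - 3*(-14 + 2*121)**3) + 24110 = (-5 - 3*(-14 + 242)**3) + 24110 = (-5 - 3*228**3) + 24110 = (-5 - 3*11852352) + 24110 = (-5 - 35557056) + 24110 = -35557061 + 24110 = -35532951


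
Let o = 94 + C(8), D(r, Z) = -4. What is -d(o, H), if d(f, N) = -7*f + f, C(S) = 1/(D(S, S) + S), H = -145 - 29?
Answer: 1131/2 ≈ 565.50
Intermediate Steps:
H = -174
C(S) = 1/(-4 + S)
o = 377/4 (o = 94 + 1/(-4 + 8) = 94 + 1/4 = 377/4 ≈ 94.250)
d(f, N) = -6*f
-d(o, H) = -(-6)*377/4 = -1*(-1131/2) = 1131/2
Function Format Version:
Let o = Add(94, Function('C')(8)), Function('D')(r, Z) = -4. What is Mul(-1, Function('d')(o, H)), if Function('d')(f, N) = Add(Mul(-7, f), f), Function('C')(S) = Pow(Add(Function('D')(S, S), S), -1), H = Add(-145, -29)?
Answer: Rational(1131, 2) ≈ 565.50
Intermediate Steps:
H = -174
Function('C')(S) = Pow(Add(-4, S), -1)
o = Rational(377, 4) (o = Add(94, Pow(Add(-4, 8), -1)) = Add(94, Pow(4, -1)) = Add(94, Rational(1, 4)) = Rational(377, 4) ≈ 94.250)
Function('d')(f, N) = Mul(-6, f)
Mul(-1, Function('d')(o, H)) = Mul(-1, Mul(-6, Rational(377, 4))) = Mul(-1, Rational(-1131, 2)) = Rational(1131, 2)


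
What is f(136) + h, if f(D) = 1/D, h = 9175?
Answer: 1247801/136 ≈ 9175.0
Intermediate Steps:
f(136) + h = 1/136 + 9175 = 1247801/136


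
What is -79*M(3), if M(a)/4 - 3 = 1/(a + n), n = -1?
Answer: -1106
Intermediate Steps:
M(a) = 12 + 4/(-1 + a) (M(a) = 12 + 4/(a - 1) = 12 + 4/(-1 + a))
-79*M(3) = -316*(-2 + 3*3)/(-1 + 3) = -316*(-2 + 9)/2 = -316*7/2 = -79*14 = -1106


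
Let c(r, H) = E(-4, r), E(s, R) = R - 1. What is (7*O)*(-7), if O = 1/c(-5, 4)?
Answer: 49/6 ≈ 8.1667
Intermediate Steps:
E(s, R) = -1 + R
c(r, H) = -1 + r
O = -⅙ (O = 1/(-1 - 5) = 1/(-6) = -⅙ ≈ -0.16667)
(7*O)*(-7) = (7*(-⅙))*(-7) = -7/6*(-7) = 49/6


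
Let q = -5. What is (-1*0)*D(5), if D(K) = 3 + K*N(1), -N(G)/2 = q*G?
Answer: 0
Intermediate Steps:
N(G) = 10*G (N(G) = -(-10)*G = 10*G)
D(K) = 3 + 10*K (D(K) = 3 + K*(10*1) = 3 + K*10 = 3 + 10*K)
(-1*0)*D(5) = (-1*0)*(3 + 10*5) = 0*(3 + 50) = 0*53 = 0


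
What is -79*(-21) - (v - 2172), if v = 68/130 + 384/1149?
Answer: 95351403/24895 ≈ 3830.1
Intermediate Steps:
v = 21342/24895 (v = 68*(1/130) + 384*(1/1149) = 34/65 + 128/383 = 21342/24895 ≈ 0.85728)
-79*(-21) - (v - 2172) = -79*(-21) - (21342/24895 - 2172) = 1659 - 1*(-54050598/24895) = 1659 + 54050598/24895 = 95351403/24895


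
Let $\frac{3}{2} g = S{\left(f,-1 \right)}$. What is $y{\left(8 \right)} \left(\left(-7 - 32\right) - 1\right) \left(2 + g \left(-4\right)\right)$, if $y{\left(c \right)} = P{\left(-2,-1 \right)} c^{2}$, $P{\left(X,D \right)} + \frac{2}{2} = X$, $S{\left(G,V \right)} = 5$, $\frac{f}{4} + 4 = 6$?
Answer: $-87040$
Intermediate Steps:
$f = 8$ ($f = -16 + 4 \cdot 6 = -16 + 24 = 8$)
$g = \frac{10}{3}$ ($g = \frac{2}{3} \cdot 5 = \frac{10}{3} \approx 3.3333$)
$P{\left(X,D \right)} = -1 + X$
$y{\left(c \right)} = - 3 c^{2}$ ($y{\left(c \right)} = \left(-1 - 2\right) c^{2} = - 3 c^{2}$)
$y{\left(8 \right)} \left(\left(-7 - 32\right) - 1\right) \left(2 + g \left(-4\right)\right) = - 3 \cdot 8^{2} \left(\left(-7 - 32\right) - 1\right) \left(2 + \frac{10}{3} \left(-4\right)\right) = \left(-3\right) 64 \left(-39 - 1\right) \left(2 - \frac{40}{3}\right) = \left(-192\right) \left(-40\right) \left(- \frac{34}{3}\right) = 7680 \left(- \frac{34}{3}\right) = -87040$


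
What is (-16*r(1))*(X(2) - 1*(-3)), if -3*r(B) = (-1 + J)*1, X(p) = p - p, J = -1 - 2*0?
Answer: -32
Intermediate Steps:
J = -1 (J = -1 + 0 = -1)
X(p) = 0
r(B) = ⅔ (r(B) = -(-1 - 1)/3 = -(-2)/3 = -⅓*(-2) = ⅔)
(-16*r(1))*(X(2) - 1*(-3)) = (-16*⅔)*(0 - 1*(-3)) = -32*(0 + 3)/3 = -32/3*3 = -32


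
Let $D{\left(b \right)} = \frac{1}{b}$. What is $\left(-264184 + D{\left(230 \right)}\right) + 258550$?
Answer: $- \frac{1295819}{230} \approx -5634.0$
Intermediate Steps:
$\left(-264184 + D{\left(230 \right)}\right) + 258550 = \left(-264184 + \frac{1}{230}\right) + 258550 = - \frac{60762319}{230} + 258550 = - \frac{1295819}{230}$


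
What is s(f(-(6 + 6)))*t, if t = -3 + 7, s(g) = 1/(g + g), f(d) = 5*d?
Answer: -1/30 ≈ -0.033333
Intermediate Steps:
s(g) = 1/(2*g)
t = 4
s(f(-(6 + 6)))*t = (1/(2*((5*(-(6 + 6))))))*4 = (1/(2*((5*(-1*12)))))*4 = (1/(2*((5*(-12)))))*4 = ((½)/(-60))*4 = ((½)*(-1/60))*4 = -1/120*4 = -1/30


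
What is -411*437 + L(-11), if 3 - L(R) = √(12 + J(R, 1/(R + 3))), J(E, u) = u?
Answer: -179604 - √190/4 ≈ -1.7961e+5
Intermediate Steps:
L(R) = 3 - √(12 + 1/(3 + R)) (L(R) = 3 - √(12 + 1/(R + 3)) = 3 - √(12 + 1/(3 + R)))
-411*437 + L(-11) = -411*437 + (3 - √((37 + 12*(-11))/(3 - 11))) = -179607 + (3 - √((37 - 132)/(-8))) = -179607 + (3 - √(-⅛*(-95))) = -179607 + (3 - √(95/8)) = -179607 + (3 - √190/4) = -179604 - √190/4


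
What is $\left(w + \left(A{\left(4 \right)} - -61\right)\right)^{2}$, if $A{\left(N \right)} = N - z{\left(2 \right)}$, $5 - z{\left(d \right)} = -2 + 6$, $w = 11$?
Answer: $5625$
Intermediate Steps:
$z{\left(d \right)} = 1$ ($z{\left(d \right)} = 5 - \left(-2 + 6\right) = 5 - 4 = 1$)
$A{\left(N \right)} = -1 + N$ ($A{\left(N \right)} = N - 1 = -1 + N$)
$\left(w + \left(A{\left(4 \right)} - -61\right)\right)^{2} = \left(11 + \left(\left(-1 + 4\right) - -61\right)\right)^{2} = \left(11 + \left(3 + 61\right)\right)^{2} = \left(11 + 64\right)^{2} = 75^{2} = 5625$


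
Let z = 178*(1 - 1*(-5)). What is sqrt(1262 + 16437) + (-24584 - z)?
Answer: -25652 + sqrt(17699) ≈ -25519.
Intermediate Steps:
z = 1068 (z = 178*(1 + 5) = 178*6 = 1068)
sqrt(1262 + 16437) + (-24584 - z) = sqrt(1262 + 16437) + (-24584 - 1*1068) = sqrt(17699) + (-24584 - 1068) = sqrt(17699) - 25652 = -25652 + sqrt(17699)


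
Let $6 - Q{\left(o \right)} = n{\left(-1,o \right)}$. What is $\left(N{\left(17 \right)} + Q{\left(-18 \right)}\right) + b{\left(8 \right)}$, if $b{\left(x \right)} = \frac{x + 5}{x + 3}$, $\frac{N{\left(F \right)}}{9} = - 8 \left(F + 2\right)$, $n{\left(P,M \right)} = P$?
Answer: $- \frac{14958}{11} \approx -1359.8$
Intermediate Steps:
$N{\left(F \right)} = -144 - 72 F$ ($N{\left(F \right)} = 9 \left(- 8 \left(F + 2\right)\right) = 9 \left(- 8 \left(2 + F\right)\right) = 9 \left(-16 - 8 F\right) = -144 - 72 F$)
$b{\left(x \right)} = \frac{5 + x}{3 + x}$
$Q{\left(o \right)} = 7$ ($Q{\left(o \right)} = 6 - -1 = 6 + 1 = 7$)
$\left(N{\left(17 \right)} + Q{\left(-18 \right)}\right) + b{\left(8 \right)} = \left(\left(-144 - 1224\right) + 7\right) + \frac{5 + 8}{3 + 8} = \left(\left(-144 - 1224\right) + 7\right) + \frac{1}{11} \cdot 13 = \left(-1368 + 7\right) + \frac{1}{11} \cdot 13 = -1361 + \frac{13}{11} = - \frac{14958}{11}$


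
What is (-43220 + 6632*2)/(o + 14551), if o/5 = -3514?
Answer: 29956/3019 ≈ 9.9225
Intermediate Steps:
o = -17570 (o = 5*(-3514) = -17570)
(-43220 + 6632*2)/(o + 14551) = (-43220 + 6632*2)/(-17570 + 14551) = (-43220 + 13264)/(-3019) = -29956*(-1/3019) = 29956/3019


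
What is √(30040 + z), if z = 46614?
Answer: √76654 ≈ 276.86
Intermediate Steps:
√(30040 + z) = √(30040 + 46614) = √76654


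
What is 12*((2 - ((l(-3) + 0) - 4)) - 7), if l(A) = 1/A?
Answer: -8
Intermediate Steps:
l(A) = 1/A
12*((2 - ((l(-3) + 0) - 4)) - 7) = 12*((2 - ((1/(-3) + 0) - 4)) - 7) = 12*((2 - ((-⅓ + 0) - 4)) - 7) = 12*((2 - (-⅓ - 4)) - 7) = 12*((2 - 1*(-13/3)) - 7) = 12*((2 + 13/3) - 7) = 12*(19/3 - 7) = 12*(-⅔) = -8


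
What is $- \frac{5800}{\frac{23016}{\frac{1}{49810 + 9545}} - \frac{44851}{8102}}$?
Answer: $- \frac{46991600}{11068261092509} \approx -4.2456 \cdot 10^{-6}$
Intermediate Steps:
$- \frac{5800}{\frac{23016}{\frac{1}{49810 + 9545}} - \frac{44851}{8102}} = - \frac{5800}{\frac{23016}{\frac{1}{59355}} - \frac{44851}{8102}} = - \frac{5800}{23016 \frac{1}{\frac{1}{59355}} - \frac{44851}{8102}} = - \frac{5800}{23016 \cdot 59355 - \frac{44851}{8102}} = - \frac{5800}{1366114680 - \frac{44851}{8102}} = - \frac{5800}{\frac{11068261092509}{8102}} = \left(-5800\right) \frac{8102}{11068261092509} = - \frac{46991600}{11068261092509}$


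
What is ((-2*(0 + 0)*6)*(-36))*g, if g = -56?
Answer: 0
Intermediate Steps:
((-2*(0 + 0)*6)*(-36))*g = ((-2*(0 + 0)*6)*(-36))*(-56) = ((-2*0*6)*(-36))*(-56) = ((0*6)*(-36))*(-56) = (0*(-36))*(-56) = 0*(-56) = 0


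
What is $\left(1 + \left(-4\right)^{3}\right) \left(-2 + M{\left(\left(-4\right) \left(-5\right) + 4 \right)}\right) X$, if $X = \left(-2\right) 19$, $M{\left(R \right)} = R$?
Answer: $52668$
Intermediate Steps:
$X = -38$
$\left(1 + \left(-4\right)^{3}\right) \left(-2 + M{\left(\left(-4\right) \left(-5\right) + 4 \right)}\right) X = \left(1 + \left(-4\right)^{3}\right) \left(-2 + \left(\left(-4\right) \left(-5\right) + 4\right)\right) \left(-38\right) = \left(1 - 64\right) \left(-2 + \left(20 + 4\right)\right) \left(-38\right) = - 63 \left(-2 + 24\right) \left(-38\right) = \left(-63\right) 22 \left(-38\right) = \left(-1386\right) \left(-38\right) = 52668$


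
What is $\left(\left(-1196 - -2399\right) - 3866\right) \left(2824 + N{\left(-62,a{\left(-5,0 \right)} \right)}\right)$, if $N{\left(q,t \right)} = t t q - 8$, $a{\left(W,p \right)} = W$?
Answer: $-3371358$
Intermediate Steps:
$N{\left(q,t \right)} = -8 + q t^{2}$ ($N{\left(q,t \right)} = t^{2} q - 8 = q t^{2} - 8 = -8 + q t^{2}$)
$\left(\left(-1196 - -2399\right) - 3866\right) \left(2824 + N{\left(-62,a{\left(-5,0 \right)} \right)}\right) = \left(\left(-1196 - -2399\right) - 3866\right) \left(2824 - \left(8 + 62 \left(-5\right)^{2}\right)\right) = \left(\left(-1196 + 2399\right) - 3866\right) \left(2824 - 1558\right) = \left(1203 - 3866\right) \left(2824 - 1558\right) = - 2663 \left(2824 - 1558\right) = \left(-2663\right) 1266 = -3371358$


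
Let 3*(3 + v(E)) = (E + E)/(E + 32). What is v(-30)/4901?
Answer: -1/377 ≈ -0.0026525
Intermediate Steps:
v(E) = -3 + 2*E/(3*(32 + E)) (v(E) = -3 + ((E + E)/(E + 32))/3 = -3 + ((2*E)/(32 + E))/3 = -3 + (2*E/(32 + E))/3 = -3 + 2*E/(3*(32 + E)))
v(-30)/4901 = ((-288 - 7*(-30))/(3*(32 - 30)))/4901 = ((1/3)*(-288 + 210)/2)*(1/4901) = ((1/3)*(1/2)*(-78))*(1/4901) = -13*1/4901 = -1/377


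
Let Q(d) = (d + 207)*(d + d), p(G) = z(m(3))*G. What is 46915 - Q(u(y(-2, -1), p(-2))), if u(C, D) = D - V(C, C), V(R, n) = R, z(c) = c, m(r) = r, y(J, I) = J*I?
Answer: 50099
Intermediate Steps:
y(J, I) = I*J
p(G) = 3*G
u(C, D) = D - C
Q(d) = 2*d*(207 + d) (Q(d) = (207 + d)*(2*d) = 2*d*(207 + d))
46915 - Q(u(y(-2, -1), p(-2))) = 46915 - 2*(3*(-2) - (-1)*(-2))*(207 + (3*(-2) - (-1)*(-2))) = 46915 - 2*(-6 - 1*2)*(207 + (-6 - 1*2)) = 46915 - 2*(-6 - 2)*(207 + (-6 - 2)) = 46915 - 2*(-8)*(207 - 8) = 46915 - 2*(-8)*199 = 46915 - 1*(-3184) = 46915 + 3184 = 50099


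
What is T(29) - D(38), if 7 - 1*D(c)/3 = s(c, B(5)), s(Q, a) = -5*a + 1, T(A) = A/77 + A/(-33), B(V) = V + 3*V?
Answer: -73574/231 ≈ -318.50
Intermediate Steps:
B(V) = 4*V
T(A) = -4*A/231 (T(A) = A*(1/77) + A*(-1/33) = A/77 - A/33 = -4*A/231)
s(Q, a) = 1 - 5*a
D(c) = 318 (D(c) = 21 - 3*(1 - 20*5) = 21 - 3*(1 - 5*20) = 21 - 3*(1 - 100) = 21 - 3*(-99) = 21 + 297 = 318)
T(29) - D(38) = -4/231*29 - 1*318 = -116/231 - 318 = -73574/231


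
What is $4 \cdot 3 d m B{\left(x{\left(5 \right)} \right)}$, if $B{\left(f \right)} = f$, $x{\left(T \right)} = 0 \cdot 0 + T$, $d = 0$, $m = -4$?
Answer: $0$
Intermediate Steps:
$x{\left(T \right)} = T$ ($x{\left(T \right)} = 0 + T = T$)
$4 \cdot 3 d m B{\left(x{\left(5 \right)} \right)} = 4 \cdot 3 \cdot 0 \left(-4\right) 5 = 12 \cdot 0 \cdot 5 = 12 \cdot 0 = 0$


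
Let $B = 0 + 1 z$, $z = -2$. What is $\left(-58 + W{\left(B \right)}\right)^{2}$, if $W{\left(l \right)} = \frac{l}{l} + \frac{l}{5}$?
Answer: $\frac{82369}{25} \approx 3294.8$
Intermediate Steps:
$B = -2$ ($B = 0 + 1 \left(-2\right) = 0 - 2 = -2$)
$W{\left(l \right)} = 1 + \frac{l}{5}$ ($W{\left(l \right)} = 1 + l \frac{1}{5} = 1 + \frac{l}{5}$)
$\left(-58 + W{\left(B \right)}\right)^{2} = \left(-58 + \left(1 + \frac{1}{5} \left(-2\right)\right)\right)^{2} = \left(-58 + \left(1 - \frac{2}{5}\right)\right)^{2} = \left(-58 + \frac{3}{5}\right)^{2} = \left(- \frac{287}{5}\right)^{2} = \frac{82369}{25}$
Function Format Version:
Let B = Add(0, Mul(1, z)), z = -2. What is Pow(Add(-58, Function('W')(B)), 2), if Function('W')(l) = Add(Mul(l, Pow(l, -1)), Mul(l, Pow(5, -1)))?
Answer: Rational(82369, 25) ≈ 3294.8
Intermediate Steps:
B = -2 (B = Add(0, Mul(1, -2)) = Add(0, -2) = -2)
Function('W')(l) = Add(1, Mul(Rational(1, 5), l)) (Function('W')(l) = Add(1, Mul(l, Rational(1, 5))) = Add(1, Mul(Rational(1, 5), l)))
Pow(Add(-58, Function('W')(B)), 2) = Pow(Add(-58, Add(1, Mul(Rational(1, 5), -2))), 2) = Pow(Add(-58, Add(1, Rational(-2, 5))), 2) = Pow(Add(-58, Rational(3, 5)), 2) = Pow(Rational(-287, 5), 2) = Rational(82369, 25)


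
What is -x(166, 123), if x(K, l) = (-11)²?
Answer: -121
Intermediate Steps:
x(K, l) = 121
-x(166, 123) = -1*121 = -121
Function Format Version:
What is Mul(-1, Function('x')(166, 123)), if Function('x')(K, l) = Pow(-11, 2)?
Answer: -121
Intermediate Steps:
Function('x')(K, l) = 121
Mul(-1, Function('x')(166, 123)) = Mul(-1, 121) = -121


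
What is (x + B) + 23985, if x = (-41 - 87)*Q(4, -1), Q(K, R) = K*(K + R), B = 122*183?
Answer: 44775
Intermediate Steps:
B = 22326
x = -1536 (x = (-41 - 87)*(4*(4 - 1)) = -512*3 = -128*12 = -1536)
(x + B) + 23985 = (-1536 + 22326) + 23985 = 20790 + 23985 = 44775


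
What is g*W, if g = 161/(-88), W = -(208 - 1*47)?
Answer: 25921/88 ≈ 294.56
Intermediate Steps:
W = -161 (W = -(208 - 47) = -1*161 = -161)
g = -161/88 (g = 161*(-1/88) = -161/88 ≈ -1.8295)
g*W = -161/88*(-161) = 25921/88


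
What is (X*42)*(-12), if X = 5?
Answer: -2520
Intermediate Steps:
(X*42)*(-12) = (5*42)*(-12) = 210*(-12) = -2520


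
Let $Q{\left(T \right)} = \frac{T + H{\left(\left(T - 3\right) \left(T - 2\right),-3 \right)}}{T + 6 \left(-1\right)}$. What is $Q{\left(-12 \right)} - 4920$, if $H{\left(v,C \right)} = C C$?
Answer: $- \frac{29519}{6} \approx -4919.8$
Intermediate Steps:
$H{\left(v,C \right)} = C^{2}$
$Q{\left(T \right)} = \frac{9 + T}{-6 + T}$ ($Q{\left(T \right)} = \frac{T + \left(-3\right)^{2}}{T + 6 \left(-1\right)} = \frac{T + 9}{T - 6} = \frac{9 + T}{-6 + T}$)
$Q{\left(-12 \right)} - 4920 = \frac{9 - 12}{-6 - 12} - 4920 = \frac{1}{-18} \left(-3\right) - 4920 = \left(- \frac{1}{18}\right) \left(-3\right) - 4920 = \frac{1}{6} - 4920 = - \frac{29519}{6}$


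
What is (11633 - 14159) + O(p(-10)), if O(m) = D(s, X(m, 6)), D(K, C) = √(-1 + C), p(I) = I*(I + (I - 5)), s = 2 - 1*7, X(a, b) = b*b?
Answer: -2526 + √35 ≈ -2520.1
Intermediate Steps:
X(a, b) = b²
s = -5 (s = 2 - 7 = -5)
p(I) = I*(-5 + 2*I) (p(I) = I*(I + (-5 + I)) = I*(-5 + 2*I))
O(m) = √35 (O(m) = √(-1 + 6²) = √(-1 + 36) = √35)
(11633 - 14159) + O(p(-10)) = (11633 - 14159) + √35 = -2526 + √35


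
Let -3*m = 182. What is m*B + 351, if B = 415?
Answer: -74477/3 ≈ -24826.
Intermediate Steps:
m = -182/3 (m = -⅓*182 = -182/3 ≈ -60.667)
m*B + 351 = -182/3*415 + 351 = -75530/3 + 351 = -74477/3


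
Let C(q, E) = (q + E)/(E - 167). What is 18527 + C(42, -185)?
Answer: 592877/32 ≈ 18527.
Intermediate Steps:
C(q, E) = (E + q)/(-167 + E)
18527 + C(42, -185) = 18527 + (-185 + 42)/(-167 - 185) = 18527 - 143/(-352) = 18527 - 1/352*(-143) = 18527 + 13/32 = 592877/32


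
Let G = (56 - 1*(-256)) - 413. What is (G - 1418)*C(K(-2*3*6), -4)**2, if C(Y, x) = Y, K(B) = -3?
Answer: -13671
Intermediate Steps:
G = -101 (G = (56 + 256) - 413 = 312 - 413 = -101)
(G - 1418)*C(K(-2*3*6), -4)**2 = (-101 - 1418)*(-3)**2 = -1519*9 = -13671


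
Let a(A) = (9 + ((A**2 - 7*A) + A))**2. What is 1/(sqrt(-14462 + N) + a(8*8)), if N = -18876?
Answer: 13845841/191707313030619 - I*sqrt(33338)/191707313030619 ≈ 7.2224e-8 - 9.5243e-13*I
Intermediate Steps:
a(A) = (9 + A**2 - 6*A)**2 (a(A) = (9 + (A**2 - 6*A))**2 = (9 + A**2 - 6*A)**2)
1/(sqrt(-14462 + N) + a(8*8)) = 1/(sqrt(-14462 - 18876) + (9 + (8*8)**2 - 48*8)**2) = 1/(sqrt(-33338) + (9 + 64**2 - 6*64)**2) = 1/(I*sqrt(33338) + (9 + 4096 - 384)**2) = 1/(I*sqrt(33338) + 3721**2) = 1/(I*sqrt(33338) + 13845841) = 1/(13845841 + I*sqrt(33338))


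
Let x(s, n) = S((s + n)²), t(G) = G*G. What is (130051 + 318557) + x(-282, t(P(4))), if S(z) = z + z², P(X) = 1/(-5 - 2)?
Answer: 36449477499771218/5764801 ≈ 6.3228e+9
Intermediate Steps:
P(X) = -⅐ (P(X) = 1/(-7) = -⅐)
t(G) = G²
x(s, n) = (n + s)²*(1 + (n + s)²) (x(s, n) = (s + n)²*(1 + (s + n)²) = (n + s)²*(1 + (n + s)²))
(130051 + 318557) + x(-282, t(P(4))) = (130051 + 318557) + (((-⅐)² - 282)² + ((-⅐)² - 282)⁴) = 448608 + ((1/49 - 282)² + (1/49 - 282)⁴) = 448608 + ((-13817/49)² + (-13817/49)⁴) = 448608 + (190909489/2401 + 36446432990241121/5764801) = 448608 + 36446891363924210/5764801 = 36449477499771218/5764801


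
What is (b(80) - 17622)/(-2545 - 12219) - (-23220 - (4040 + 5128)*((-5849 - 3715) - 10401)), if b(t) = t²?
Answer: -1351023368189/7382 ≈ -1.8302e+8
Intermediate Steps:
(b(80) - 17622)/(-2545 - 12219) - (-23220 - (4040 + 5128)*((-5849 - 3715) - 10401)) = (80² - 17622)/(-2545 - 12219) - (-23220 - (4040 + 5128)*((-5849 - 3715) - 10401)) = (6400 - 17622)/(-14764) - (-23220 - 9168*(-9564 - 10401)) = -11222*(-1/14764) - (-23220 - 9168*(-19965)) = 5611/7382 - (-23220 - 1*(-183039120)) = 5611/7382 - (-23220 + 183039120) = 5611/7382 - 1*183015900 = 5611/7382 - 183015900 = -1351023368189/7382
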